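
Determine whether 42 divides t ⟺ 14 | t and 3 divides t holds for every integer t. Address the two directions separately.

Both directions hold; the statement is true.

[⇒] If 42 ∣ t, write t = 42q. Since 42 = 3·14, t = 14·(3q), so 14 ∣ t; and since 42 = 14·3, t = 3·(14q), so 3 ∣ t.

[⇐] Suppose 14 ∣ t and 3 ∣ t. Any common multiple of 14 and 3 is a multiple of their lcm; here gcd(14, 3) = 1, so lcm(14, 3) = 14·3 = 42, so 42 ∣ t.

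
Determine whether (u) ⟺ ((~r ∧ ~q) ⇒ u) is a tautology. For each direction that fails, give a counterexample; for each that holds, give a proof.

(⇒) Assume the antecedent. If u is true, (~r ∧ ~q) ⇒ u reduces to true regardless of the other variables. If u is false, the antecedent cannot hold. Either way (~r ∧ ~q) ⇒ u holds.

(⇐) This fails. Under u = F, r = T, q = F, the left side is false but the right side is true.

Only the forward implication holds.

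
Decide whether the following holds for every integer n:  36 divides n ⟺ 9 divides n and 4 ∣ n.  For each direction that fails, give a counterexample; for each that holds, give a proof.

[⇒] If 36 ∣ n, write n = 36q. Since 36 = 4·9, n = 9·(4q), so 9 ∣ n; and since 36 = 9·4, n = 4·(9q), so 4 ∣ n.

[⇐] Suppose 9 ∣ n and 4 ∣ n. Any common multiple of 9 and 4 is a multiple of their lcm; here gcd(9, 4) = 1, so lcm(9, 4) = 9·4 = 36, so 36 ∣ n.

The biconditional holds.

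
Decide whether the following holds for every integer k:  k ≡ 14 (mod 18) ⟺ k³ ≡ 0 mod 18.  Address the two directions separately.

Neither implication holds.

Forward direction. This fails: take k = 14. Then 14 ≡ 14 (mod 18), but 14³ = 2744 ≡ 8 (mod 18), not 0.

Converse. This fails: take k = 0. Then 0³ = 0 ≡ 0 (mod 18), yet 0 ≡ 0 (mod 18), not 14.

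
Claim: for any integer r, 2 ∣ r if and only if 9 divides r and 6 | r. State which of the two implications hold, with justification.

(⇒) fails; (⇐) holds.

Forward direction. This fails: take r = 2. Certainly 2 ∣ 2, but 9 ∤ 2.

Converse. Suppose 9 ∣ r and 6 ∣ r. Any common multiple of 9 and 6 is a multiple of their lcm; here lcm(9, 6) = 9·6/gcd(9, 6) = 54/3 = 18, so 18 ∣ r. Since 2 ∣ 18, it follows that 2 ∣ r.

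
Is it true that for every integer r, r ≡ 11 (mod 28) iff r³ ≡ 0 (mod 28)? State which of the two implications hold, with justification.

(⟹) This fails: take r = 11. Then 11 ≡ 11 (mod 28), but 11³ = 1331 ≡ 15 (mod 28), not 0.

(⟸) This fails: take r = 0. Then 0³ = 0 ≡ 0 (mod 28), yet 0 ≡ 0 (mod 28), not 11.

(⇒) fails and (⇐) fails.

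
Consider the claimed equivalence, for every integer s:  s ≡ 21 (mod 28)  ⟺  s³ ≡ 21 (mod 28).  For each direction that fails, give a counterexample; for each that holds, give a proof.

Forward direction. Suppose s ≡ 21 (mod 28). Write s = 28j + 21. Then (28j + 21)³ = 21952j³ + 49392j² + 37044j + 9261 = 28(784j³ + 1764j² + 1323j + 330) + 21, so s³ ≡ 21 (mod 28).

Converse. Suppose s³ ≡ 21 (mod 28). The only residue r in {0, …, 27} with r³ ≡ 21 (mod 28) is r = 21, so s ≡ 21 (mod 28).

The biconditional holds.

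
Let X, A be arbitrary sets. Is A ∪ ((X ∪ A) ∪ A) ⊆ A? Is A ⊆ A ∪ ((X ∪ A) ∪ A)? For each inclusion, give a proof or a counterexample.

Forward inclusion. This inclusion fails. Take X = {1}, A = ∅; then 1 ∈ A ∪ ((X ∪ A) ∪ A) but 1 ∉ A.

Reverse inclusion. Let x ∈ A. Then either x ∈ A and x ∉ X; or x ∈ X ∩ A. In each case x ∈ A ∪ ((X ∪ A) ∪ A), so A ⊆ A ∪ ((X ∪ A) ∪ A).

Only the reverse inclusion holds.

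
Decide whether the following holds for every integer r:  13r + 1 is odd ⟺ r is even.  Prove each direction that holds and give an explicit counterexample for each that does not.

Forward direction. Suppose 13r + 1 is odd. Since 13 is odd, 13r and r have the same parity, so 13r + 1 ≡ r + 1 (mod 2). As 1 is odd, 13r + 1 is odd exactly when r is even. Thus r is even.

Converse. Suppose r is even; write r = 2j. Then 13r + 1 = 13·(2j) + 1 = 2·13j + 1, which is odd.

Equivalent; both directions hold.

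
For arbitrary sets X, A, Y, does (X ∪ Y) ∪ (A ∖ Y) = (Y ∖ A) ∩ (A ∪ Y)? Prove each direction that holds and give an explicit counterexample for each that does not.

Only the reverse inclusion holds.

Forward inclusion. This inclusion fails. Take X = {1}, A = ∅, Y = ∅; then 1 ∈ (X ∪ Y) ∪ (A ∖ Y) but 1 ∉ (Y ∖ A) ∩ (A ∪ Y).

Reverse inclusion. Let x ∈ (Y ∖ A) ∩ (A ∪ Y). Then either x ∈ Y and x ∉ X, A; or x ∈ X ∩ Y and x ∉ A. In each case x ∈ (X ∪ Y) ∪ (A ∖ Y), so (Y ∖ A) ∩ (A ∪ Y) ⊆ (X ∪ Y) ∪ (A ∖ Y).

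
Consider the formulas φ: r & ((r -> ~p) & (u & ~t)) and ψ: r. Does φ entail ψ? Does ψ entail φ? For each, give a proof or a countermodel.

Forward direction. Assume the antecedent. If r is true, r reduces to true regardless of the other variables. If r is false, the antecedent cannot hold. Either way r holds.

Converse. This fails. Under r = T, u = F, p = F, t = F, the left side is false but the right side is true.

Not equivalent: only (⇒) holds.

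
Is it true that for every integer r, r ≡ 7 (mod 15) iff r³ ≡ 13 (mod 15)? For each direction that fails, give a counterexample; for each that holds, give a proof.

Both implications hold.

(⟸) Suppose r³ ≡ 13 (mod 15). The only residue r in {0, …, 14} with r³ ≡ 13 (mod 15) is r = 7, so r ≡ 7 (mod 15).

(⟹) Suppose r ≡ 7 (mod 15). Write r = 15j + 7. Then (15j + 7)³ = 3375j³ + 4725j² + 2205j + 343 = 15(225j³ + 315j² + 147j + 22) + 13, so r³ ≡ 13 (mod 15).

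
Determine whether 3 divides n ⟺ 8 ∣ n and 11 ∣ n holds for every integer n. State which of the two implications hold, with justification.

(⇒) fails and (⇐) fails.

(→) This fails: take n = 3. Certainly 3 ∣ 3, but 8 ∤ 3.

(←) This fails: take n = 88. Both 8 ∣ 88 and 11 ∣ 88, yet 88 is not a multiple of 3 (since 88 = 29·3 + 1), so 3 ∤ 88.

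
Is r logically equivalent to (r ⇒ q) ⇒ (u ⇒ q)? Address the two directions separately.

Only the forward implication holds.

(←) This fails. Under u = F, r = F, q = F, the left side is false but the right side is true.

(→) Assume the antecedent. If u is true, the antecedent forces (u = T, r = T, q = F) or (u = T, r = T, q = T), and (r ⇒ q) ⇒ (u ⇒ q) holds there. If u is false, (r ⇒ q) ⇒ (u ⇒ q) reduces to true regardless of the other variables. Either way (r ⇒ q) ⇒ (u ⇒ q) holds.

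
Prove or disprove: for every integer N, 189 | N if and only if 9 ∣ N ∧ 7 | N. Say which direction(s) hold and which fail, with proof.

(⇒) If 189 ∣ N, write N = 189q. Since 189 = 21·9, N = 9·(21q), so 9 ∣ N; and since 189 = 27·7, N = 7·(27q), so 7 ∣ N.

(⇐) This fails: take N = 63. Both 9 ∣ 63 and 7 ∣ 63, yet 63 is not a multiple of 189 (since 63 = 0·189 + 63), so 189 ∤ 63.

(⇒) holds; (⇐) fails.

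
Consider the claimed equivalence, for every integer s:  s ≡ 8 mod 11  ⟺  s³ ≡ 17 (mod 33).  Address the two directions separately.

Only the reverse direction holds.

Forward direction. This fails: take s = 19. Then 19 ≡ 8 (mod 11), but 19³ = 6859 ≡ 28 (mod 33), not 17.

Converse. The residues r modulo 33 with r³ ≡ 17 (mod 33) are exactly {8}, and each is ≡ 8 (mod 11).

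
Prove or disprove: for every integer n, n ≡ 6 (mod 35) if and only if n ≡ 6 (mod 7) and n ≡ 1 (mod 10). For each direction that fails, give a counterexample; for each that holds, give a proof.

Only the reverse direction holds.

Forward direction. This fails: n = 6 gives 6 ≡ 6 (mod 35) but 6 ≡ 6 (mod 10), so the conjunction on the right does not hold.

Converse. If n ≡ 6 (mod 7) and n ≡ 1 (mod 10), then by the Chinese remainder theorem n ≡ 41 (mod 70). Since 41 ≡ 6 (mod 35) and 35 ∣ 70, we get n ≡ 6 (mod 35).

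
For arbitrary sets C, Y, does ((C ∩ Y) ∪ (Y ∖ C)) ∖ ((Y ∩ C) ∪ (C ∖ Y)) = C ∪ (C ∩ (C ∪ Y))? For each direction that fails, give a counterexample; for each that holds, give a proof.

Both inclusions fail.

(⊆) This inclusion fails. Take C = ∅, Y = {1}; then 1 ∈ ((C ∩ Y) ∪ (Y ∖ C)) ∖ ((Y ∩ C) ∪ (C ∖ Y)) but 1 ∉ C ∪ (C ∩ (C ∪ Y)).

(⊇) This inclusion fails. Take C = {1}, Y = ∅; then 1 ∈ C ∪ (C ∩ (C ∪ Y)) but 1 ∉ ((C ∩ Y) ∪ (Y ∖ C)) ∖ ((Y ∩ C) ∪ (C ∖ Y)).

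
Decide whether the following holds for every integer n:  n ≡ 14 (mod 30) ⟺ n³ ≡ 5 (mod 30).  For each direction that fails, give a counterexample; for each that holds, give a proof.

Neither direction holds.

(→) This fails: take n = 14. Then 14 ≡ 14 (mod 30), but 14³ = 2744 ≡ 14 (mod 30), not 5.

(←) This fails: take n = 5. Then 5³ = 125 ≡ 5 (mod 30), yet 5 ≡ 5 (mod 30), not 14.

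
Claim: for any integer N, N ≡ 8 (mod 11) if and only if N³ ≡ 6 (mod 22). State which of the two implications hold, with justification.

(⇒) fails; (⇐) holds.

[⇒] This fails: take N = 19. Then 19 ≡ 8 (mod 11), but 19³ = 6859 ≡ 17 (mod 22), not 6.

[⇐] Conversely, the residues r modulo 22 with r³ ≡ 6 (mod 22) are exactly {8}, and each is ≡ 8 (mod 11).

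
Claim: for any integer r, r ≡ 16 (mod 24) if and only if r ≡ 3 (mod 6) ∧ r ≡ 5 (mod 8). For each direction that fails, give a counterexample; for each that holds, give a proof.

(⇒) fails and (⇐) fails.

Forward direction. This fails: r = 16 gives 16 ≡ 16 (mod 24) but 16 ≡ 4 (mod 6), so the conjunction on the right does not hold.

Converse. This fails: r = 21 satisfies both congruences on the right (21 ≡ 3 mod 6 and 21 ≡ 5 mod 8) yet 21 ≡ 21 (mod 24), not 16.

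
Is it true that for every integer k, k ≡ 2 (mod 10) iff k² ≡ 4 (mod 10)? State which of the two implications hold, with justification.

Not equivalent: only (⇒) holds.

Forward direction. Suppose k ≡ 2 (mod 10). Write k = 10j + 2. Then (10j + 2)² = 100j² + 40j + 4 = 10(10j² + 4j) + 4, so k² ≡ 4 (mod 10).

Converse. This fails: take k = 8. Then 8² = 64 ≡ 4 (mod 10), yet 8 ≡ 8 (mod 10), not 2.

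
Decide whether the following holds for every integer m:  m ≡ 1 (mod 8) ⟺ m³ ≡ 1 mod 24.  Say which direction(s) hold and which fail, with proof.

(⇐) The residues r modulo 24 with r³ ≡ 1 (mod 24) are exactly {1}, and each is ≡ 1 (mod 8).

(⇒) This fails: take m = 9. Then 9 ≡ 1 (mod 8), but 9³ = 729 ≡ 9 (mod 24), not 1.

The forward direction fails; the converse holds.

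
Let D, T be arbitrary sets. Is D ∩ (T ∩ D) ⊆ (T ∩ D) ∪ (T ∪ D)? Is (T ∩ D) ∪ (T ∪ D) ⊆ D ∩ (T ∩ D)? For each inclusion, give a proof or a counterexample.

Only the forward inclusion holds.

Reverse inclusion. This inclusion fails. Take D = {1}, T = ∅; then 1 ∈ (T ∩ D) ∪ (T ∪ D) but 1 ∉ D ∩ (T ∩ D).

Forward inclusion. Let x ∈ D ∩ (T ∩ D). Then x ∈ D ∩ T, from which x ∈ (T ∩ D) ∪ (T ∪ D).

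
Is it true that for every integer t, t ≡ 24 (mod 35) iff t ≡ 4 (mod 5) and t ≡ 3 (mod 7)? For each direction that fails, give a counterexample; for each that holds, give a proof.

Equivalent; both directions hold.

[⇐] If t ≡ 4 (mod 5) and t ≡ 3 (mod 7), then by the Chinese remainder theorem t ≡ 24 (mod 35). This is exactly t ≡ 24 (mod 35).

[⇒] Suppose t ≡ 24 (mod 35); write t = 35j + 24. Since 5 ∣ 35, reducing mod 5 gives t ≡ 24 ≡ 4 (mod 5); since 7 ∣ 35, reducing mod 7 gives t ≡ 24 ≡ 3 (mod 7).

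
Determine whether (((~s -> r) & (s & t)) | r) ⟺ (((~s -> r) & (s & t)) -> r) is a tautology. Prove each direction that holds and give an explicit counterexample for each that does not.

(→) This fails. Under t = T, r = F, s = T, the left side is true but the right side is false.

(←) This fails. Under t = F, r = F, s = F, the left side is false but the right side is true.

Neither direction holds.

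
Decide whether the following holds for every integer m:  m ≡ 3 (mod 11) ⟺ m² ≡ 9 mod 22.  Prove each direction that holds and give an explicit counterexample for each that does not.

Both directions fail.

[⇒] This fails: take m = 14. Then 14 ≡ 3 (mod 11), but 14² = 196 ≡ 20 (mod 22), not 9.

[⇐] This fails: take m = 19. Then 19² = 361 ≡ 9 (mod 22), yet 19 ≡ 8 (mod 11), not 3.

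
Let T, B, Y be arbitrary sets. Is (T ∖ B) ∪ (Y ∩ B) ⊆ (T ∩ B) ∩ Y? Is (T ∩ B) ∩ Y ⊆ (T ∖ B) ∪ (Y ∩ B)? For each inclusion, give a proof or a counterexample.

Forward inclusion. This inclusion fails. Take T = {1}, B = ∅, Y = ∅; then 1 ∈ (T ∖ B) ∪ (Y ∩ B) but 1 ∉ (T ∩ B) ∩ Y.

Reverse inclusion. Let x ∈ (T ∩ B) ∩ Y. Then x ∈ T ∩ B ∩ Y, from which x ∈ (T ∖ B) ∪ (Y ∩ B).

The sets are not equal: only the reverse inclusion holds.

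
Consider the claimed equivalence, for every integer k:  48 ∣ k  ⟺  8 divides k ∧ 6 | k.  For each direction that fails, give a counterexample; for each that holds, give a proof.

[⇒] If 48 ∣ k, write k = 48q. Since 48 = 6·8, k = 8·(6q), so 8 ∣ k; and since 48 = 8·6, k = 6·(8q), so 6 ∣ k.

[⇐] This fails: take k = 24. Both 8 ∣ 24 and 6 ∣ 24, yet 24 is not a multiple of 48 (since 24 = 0·48 + 24), so 48 ∤ 24.

The forward direction holds; the converse fails.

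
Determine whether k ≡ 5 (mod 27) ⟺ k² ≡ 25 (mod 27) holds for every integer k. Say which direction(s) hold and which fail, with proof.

The forward direction holds; the converse fails.

Converse. This fails: take k = 22. Then 22² = 484 ≡ 25 (mod 27), yet 22 ≡ 22 (mod 27), not 5.

Forward direction. Suppose k ≡ 5 (mod 27). Write k = 27j + 5. Then (27j + 5)² = 729j² + 270j + 25 = 27(27j² + 10j) + 25, so k² ≡ 25 (mod 27).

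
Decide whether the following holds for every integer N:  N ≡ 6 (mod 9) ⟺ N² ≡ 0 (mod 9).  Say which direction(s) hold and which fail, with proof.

(⟹) Suppose N ≡ 6 (mod 9). Write N = 9j + 6. Then (9j + 6)² = 81j² + 108j + 36 = 9(9j² + 12j + 4) + 0, so N² ≡ 0 (mod 9).

(⟸) This fails: take N = 0. Then 0² = 0 ≡ 0 (mod 9), yet 0 ≡ 0 (mod 9), not 6.

The forward direction holds; the converse fails.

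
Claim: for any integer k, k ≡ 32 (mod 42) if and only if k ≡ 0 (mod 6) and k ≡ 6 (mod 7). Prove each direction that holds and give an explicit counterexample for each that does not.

(→) This fails: k = 32 gives 32 ≡ 32 (mod 42) but 32 ≡ 2 (mod 6), so the conjunction on the right does not hold.

(←) This fails: k = 6 satisfies both congruences on the right (6 ≡ 0 mod 6 and 6 ≡ 6 mod 7) yet 6 ≡ 6 (mod 42), not 32.

(⇒) fails and (⇐) fails.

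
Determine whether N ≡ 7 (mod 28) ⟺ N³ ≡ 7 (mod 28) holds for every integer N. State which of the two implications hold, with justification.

(←) Suppose N³ ≡ 7 (mod 28). The only residue r in {0, …, 27} with r³ ≡ 7 (mod 28) is r = 7, so N ≡ 7 (mod 28).

(→) Suppose N ≡ 7 (mod 28). Write N = 28j + 7. Then (28j + 7)³ = 21952j³ + 16464j² + 4116j + 343 = 28(784j³ + 588j² + 147j + 12) + 7, so N³ ≡ 7 (mod 28).

The biconditional holds.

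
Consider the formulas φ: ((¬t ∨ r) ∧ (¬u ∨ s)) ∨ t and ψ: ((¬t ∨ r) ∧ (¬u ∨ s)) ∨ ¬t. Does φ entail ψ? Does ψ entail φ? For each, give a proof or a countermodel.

Both directions fail.

[⇒] This fails. Under t = T, r = F, u = F, s = F, the left side is true but the right side is false.

[⇐] This fails. Under t = F, r = F, u = T, s = F, the left side is false but the right side is true.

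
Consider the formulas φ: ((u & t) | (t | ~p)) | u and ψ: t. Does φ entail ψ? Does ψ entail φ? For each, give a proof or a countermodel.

[⇒] This fails. Under p = F, u = F, t = F, the left side is true but the right side is false.

[⇐] Assume the antecedent. If p is true, the antecedent forces (p = T, u = F, t = T) or (p = T, u = T, t = T), and ((u & t) | (t | ~p)) | u holds there. If p is false, ((u & t) | (t | ~p)) | u reduces to true regardless of the other variables. Either way ((u & t) | (t | ~p)) | u holds.

The forward direction fails; the converse holds.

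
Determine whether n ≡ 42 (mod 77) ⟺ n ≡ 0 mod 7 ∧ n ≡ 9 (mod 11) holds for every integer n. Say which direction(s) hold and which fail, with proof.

(→) Suppose n ≡ 42 (mod 77); write n = 77j + 42. Since 7 ∣ 77, reducing mod 7 gives n ≡ 42 ≡ 0 (mod 7); since 11 ∣ 77, reducing mod 11 gives n ≡ 42 ≡ 9 (mod 11).

(←) Conversely, if n ≡ 0 (mod 7) and n ≡ 9 (mod 11), then by the Chinese remainder theorem n ≡ 42 (mod 77). This is exactly n ≡ 42 (mod 77).

Both implications hold.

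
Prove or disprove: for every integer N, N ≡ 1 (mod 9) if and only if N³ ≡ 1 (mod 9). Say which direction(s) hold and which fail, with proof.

(⇒) holds; (⇐) fails.

(⇒) Suppose N ≡ 1 (mod 9). Write N = 9j + 1. Then (9j + 1)³ = 729j³ + 243j² + 27j + 1 = 9(81j³ + 27j² + 3j) + 1, so N³ ≡ 1 (mod 9).

(⇐) This fails: take N = 4. Then 4³ = 64 ≡ 1 (mod 9), yet 4 ≡ 4 (mod 9), not 1.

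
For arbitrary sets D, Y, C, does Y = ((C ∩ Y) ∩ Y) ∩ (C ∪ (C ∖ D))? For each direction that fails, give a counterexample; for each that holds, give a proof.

(⊆) fails; (⊇) holds.

(⊆) This inclusion fails. Take D = ∅, Y = {1}, C = ∅; then 1 ∈ Y but 1 ∉ ((C ∩ Y) ∩ Y) ∩ (C ∪ (C ∖ D)).

(⊇) Let x ∈ ((C ∩ Y) ∩ Y) ∩ (C ∪ (C ∖ D)). Then either x ∈ Y ∩ C and x ∉ D; or x ∈ D ∩ Y ∩ C. In each case x ∈ Y, so ((C ∩ Y) ∩ Y) ∩ (C ∪ (C ∖ D)) ⊆ Y.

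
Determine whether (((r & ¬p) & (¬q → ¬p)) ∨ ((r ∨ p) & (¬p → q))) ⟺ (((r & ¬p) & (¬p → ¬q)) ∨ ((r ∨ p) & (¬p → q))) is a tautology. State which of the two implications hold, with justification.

Both directions hold; the statement is true.

Forward direction. Assume the antecedent. If p is true, the consequent reduces to true regardless of the other variables. If p is false, the antecedent forces (p = F, r = T, q = F) or (p = F, r = T, q = T), and the consequent holds there. Either way the consequent holds.

Converse. Assume the antecedent. If p is true, the consequent reduces to true regardless of the other variables. If p is false, the antecedent forces (p = F, r = T, q = F) or (p = F, r = T, q = T), and the consequent holds there. Either way the consequent holds.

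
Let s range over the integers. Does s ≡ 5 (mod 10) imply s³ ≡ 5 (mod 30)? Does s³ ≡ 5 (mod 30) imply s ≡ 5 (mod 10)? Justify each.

The forward direction fails; the converse holds.

[⇒] This fails: take s = 15. Then 15 ≡ 5 (mod 10), but 15³ = 3375 ≡ 15 (mod 30), not 5.

[⇐] Conversely, the residues r modulo 30 with r³ ≡ 5 (mod 30) are exactly {5}, and each is ≡ 5 (mod 10).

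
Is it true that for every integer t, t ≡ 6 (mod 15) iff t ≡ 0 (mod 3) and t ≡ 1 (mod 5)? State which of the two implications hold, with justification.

(→) Suppose t ≡ 6 (mod 15); write t = 15j + 6. Since 3 ∣ 15, reducing mod 3 gives t ≡ 6 ≡ 0 (mod 3); since 5 ∣ 15, reducing mod 5 gives t ≡ 6 ≡ 1 (mod 5).

(←) Conversely, if t ≡ 0 (mod 3) and t ≡ 1 (mod 5), then by the Chinese remainder theorem t ≡ 6 (mod 15). This is exactly t ≡ 6 (mod 15).

Both implications hold.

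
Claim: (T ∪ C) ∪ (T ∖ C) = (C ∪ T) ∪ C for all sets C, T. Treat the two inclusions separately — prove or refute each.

(⊆) Let x ∈ (T ∪ C) ∪ (T ∖ C). Then either x ∈ C and x ∉ T; or x ∈ T and x ∉ C; or x ∈ C ∩ T. In each case x ∈ (C ∪ T) ∪ C, so (T ∪ C) ∪ (T ∖ C) ⊆ (C ∪ T) ∪ C.

(⊇) Let x ∈ (C ∪ T) ∪ C. Then either x ∈ C and x ∉ T; or x ∈ T and x ∉ C; or x ∈ C ∩ T. In each case x ∈ (T ∪ C) ∪ (T ∖ C), so (C ∪ T) ∪ C ⊆ (T ∪ C) ∪ (T ∖ C).

Both inclusions hold; the sets are equal.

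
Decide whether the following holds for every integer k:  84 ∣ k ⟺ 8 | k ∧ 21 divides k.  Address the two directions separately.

[⇐] Suppose 8 ∣ k and 21 ∣ k. Any common multiple of 8 and 21 is a multiple of their lcm; here gcd(8, 21) = 1, so lcm(8, 21) = 8·21 = 168, so 168 ∣ k. Since 84 ∣ 168, it follows that 84 ∣ k.

[⇒] This fails: take k = 84. Certainly 84 ∣ 84, but 8 ∤ 84.

(⇒) fails; (⇐) holds.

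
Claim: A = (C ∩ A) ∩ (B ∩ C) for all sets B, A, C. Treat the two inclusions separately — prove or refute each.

Reverse inclusion. Let x ∈ (C ∩ A) ∩ (B ∩ C). Then x ∈ B ∩ A ∩ C, from which x ∈ A.

Forward inclusion. This inclusion fails. Take B = ∅, A = {1}, C = ∅; then 1 ∈ A but 1 ∉ (C ∩ A) ∩ (B ∩ C).

(⊆) fails; (⊇) holds.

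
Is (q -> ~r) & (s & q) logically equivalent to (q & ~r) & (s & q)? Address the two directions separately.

(⇒) Assume the antecedent. If r is true, the antecedent cannot hold. If r is false, the antecedent forces (r = F, q = T, s = T), and (q & ~r) & (s & q) holds there. Either way (q & ~r) & (s & q) holds.

(⇐) Assume the antecedent. If r is true, the antecedent cannot hold. If r is false, the antecedent forces (r = F, q = T, s = T), and (q -> ~r) & (s & q) holds there. Either way (q -> ~r) & (s & q) holds.

The biconditional holds.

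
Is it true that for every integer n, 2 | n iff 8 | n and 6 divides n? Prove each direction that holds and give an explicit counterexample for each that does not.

(⇒) fails; (⇐) holds.

(⟹) This fails: take n = 2. Certainly 2 ∣ 2, but 8 ∤ 2.

(⟸) Suppose 8 ∣ n and 6 ∣ n. Any common multiple of 8 and 6 is a multiple of their lcm; here lcm(8, 6) = 8·6/gcd(8, 6) = 48/2 = 24, so 24 ∣ n. Since 2 ∣ 24, it follows that 2 ∣ n.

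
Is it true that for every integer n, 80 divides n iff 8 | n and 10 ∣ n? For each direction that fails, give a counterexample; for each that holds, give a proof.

(⇒) holds; (⇐) fails.

(←) This fails: take n = 40. Both 8 ∣ 40 and 10 ∣ 40, yet 40 is not a multiple of 80 (since 40 = 0·80 + 40), so 80 ∤ 40.

(→) If 80 ∣ n, write n = 80q. Since 80 = 10·8, n = 8·(10q), so 8 ∣ n; and since 80 = 8·10, n = 10·(8q), so 10 ∣ n.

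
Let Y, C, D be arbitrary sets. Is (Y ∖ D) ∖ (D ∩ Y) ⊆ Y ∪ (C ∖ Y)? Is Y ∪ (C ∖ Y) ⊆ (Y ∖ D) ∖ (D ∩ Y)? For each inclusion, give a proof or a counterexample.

The sets are not equal: only the forward inclusion holds.

(⊆) Let x ∈ (Y ∖ D) ∖ (D ∩ Y). Then either x ∈ Y and x ∉ C, D; or x ∈ Y ∩ C and x ∉ D. In each case x ∈ Y ∪ (C ∖ Y), so (Y ∖ D) ∖ (D ∩ Y) ⊆ Y ∪ (C ∖ Y).

(⊇) This inclusion fails. Take Y = ∅, C = {1}, D = ∅; then 1 ∈ Y ∪ (C ∖ Y) but 1 ∉ (Y ∖ D) ∖ (D ∩ Y).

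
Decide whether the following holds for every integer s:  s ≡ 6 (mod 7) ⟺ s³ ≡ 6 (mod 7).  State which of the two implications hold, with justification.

Only the forward direction holds.

(⟹) Suppose s ≡ 6 (mod 7). Write s = 7j + 6. Then (7j + 6)³ = 343j³ + 882j² + 756j + 216 = 7(49j³ + 126j² + 108j + 30) + 6, so s³ ≡ 6 (mod 7).

(⟸) This fails: take s = 3. Then 3³ = 27 ≡ 6 (mod 7), yet 3 ≡ 3 (mod 7), not 6.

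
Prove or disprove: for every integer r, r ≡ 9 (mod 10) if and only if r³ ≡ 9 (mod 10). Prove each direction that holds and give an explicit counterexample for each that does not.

(←) For the converse, argue contrapositively. If r ≢ 9 (mod 10), then r is congruent to one of 0, 1, 2, 3, 4, 5, 6, 7, 8 modulo 10, and these give r³ ≡ 0, 1, 8, 7, 4, 5, 6, 3, 2 respectively — never 9.

(→) Suppose r ≡ 9 (mod 10). Write r = 10j + 9. Then (10j + 9)³ = 1000j³ + 2700j² + 2430j + 729 = 10(100j³ + 270j² + 243j + 72) + 9, so r³ ≡ 9 (mod 10).

Both implications hold.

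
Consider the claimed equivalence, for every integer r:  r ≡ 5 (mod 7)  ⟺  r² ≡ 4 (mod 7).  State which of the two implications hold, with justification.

Only the forward direction holds.

[⇒] Suppose r ≡ 5 (mod 7). Write r = 7j + 5. Then (7j + 5)² = 49j² + 70j + 25 = 7(7j² + 10j + 3) + 4, so r² ≡ 4 (mod 7).

[⇐] This fails: take r = 2. Then 2² = 4 ≡ 4 (mod 7), yet 2 ≡ 2 (mod 7), not 5.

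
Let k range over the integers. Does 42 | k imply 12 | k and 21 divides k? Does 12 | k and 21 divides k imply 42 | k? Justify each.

Forward direction. This fails: take k = 42. Certainly 42 ∣ 42, but 12 ∤ 42.

Converse. Suppose 12 ∣ k and 21 ∣ k. Any common multiple of 12 and 21 is a multiple of their lcm; here lcm(12, 21) = 12·21/gcd(12, 21) = 252/3 = 84, so 84 ∣ k. Since 42 ∣ 84, it follows that 42 ∣ k.

(⇒) fails; (⇐) holds.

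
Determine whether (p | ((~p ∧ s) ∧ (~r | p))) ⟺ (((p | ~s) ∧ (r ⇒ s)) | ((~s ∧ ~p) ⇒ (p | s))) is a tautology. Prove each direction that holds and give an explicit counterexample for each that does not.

Not equivalent: only (⇒) holds.

(⇒) Assume the antecedent. If s is true, the consequent reduces to true regardless of the other variables. If s is false, the antecedent forces (s = F, p = T, r = F) or (s = F, p = T, r = T), and the consequent holds there. Either way the consequent holds.

(⇐) This fails. Under s = F, p = F, r = F, the left side is false but the right side is true.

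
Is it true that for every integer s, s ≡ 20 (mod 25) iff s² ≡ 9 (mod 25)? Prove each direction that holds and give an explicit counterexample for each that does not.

Neither implication holds.

(⇒) This fails: take s = 20. Then 20 ≡ 20 (mod 25), but 20² = 400 ≡ 0 (mod 25), not 9.

(⇐) This fails: take s = 3. Then 3² = 9 ≡ 9 (mod 25), yet 3 ≡ 3 (mod 25), not 20.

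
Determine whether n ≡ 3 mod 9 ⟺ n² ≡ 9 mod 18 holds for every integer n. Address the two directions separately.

Forward direction. This fails: take n = 12. Then 12 ≡ 3 (mod 9), but 12² = 144 ≡ 0 (mod 18), not 9.

Converse. This fails: take n = 9. Then 9² = 81 ≡ 9 (mod 18), yet 9 ≡ 0 (mod 9), not 3.

Both directions fail.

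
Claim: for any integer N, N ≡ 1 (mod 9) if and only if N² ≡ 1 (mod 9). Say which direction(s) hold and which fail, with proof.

(⇒) Suppose N ≡ 1 (mod 9). Write N = 9j + 1. Then (9j + 1)² = 81j² + 18j + 1 = 9(9j² + 2j) + 1, so N² ≡ 1 (mod 9).

(⇐) This fails: take N = 8. Then 8² = 64 ≡ 1 (mod 9), yet 8 ≡ 8 (mod 9), not 1.

Only the forward direction holds.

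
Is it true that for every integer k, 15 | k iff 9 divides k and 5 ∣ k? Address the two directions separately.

Not equivalent: only (⇐) holds.

Forward direction. This fails: take k = 15. Certainly 15 ∣ 15, but 9 ∤ 15.

Converse. Suppose 9 ∣ k and 5 ∣ k. Any common multiple of 9 and 5 is a multiple of their lcm; here gcd(9, 5) = 1, so lcm(9, 5) = 9·5 = 45, so 45 ∣ k. Since 15 ∣ 45, it follows that 15 ∣ k.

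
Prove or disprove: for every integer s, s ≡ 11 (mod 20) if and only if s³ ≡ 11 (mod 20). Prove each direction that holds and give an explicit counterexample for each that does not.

(→) Suppose s ≡ 11 (mod 20). Write s = 20j + 11. Then (20j + 11)³ = 8000j³ + 13200j² + 7260j + 1331 = 20(400j³ + 660j² + 363j + 66) + 11, so s³ ≡ 11 (mod 20).

(←) Conversely, suppose s³ ≡ 11 (mod 20). The only residue r in {0, …, 19} with r³ ≡ 11 (mod 20) is r = 11, so s ≡ 11 (mod 20).

Both implications hold.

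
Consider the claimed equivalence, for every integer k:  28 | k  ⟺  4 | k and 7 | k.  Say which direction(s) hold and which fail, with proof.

Both directions hold; the statement is true.

Converse. Suppose 4 ∣ k and 7 ∣ k. Any common multiple of 4 and 7 is a multiple of their lcm; here gcd(4, 7) = 1, so lcm(4, 7) = 4·7 = 28, so 28 ∣ k.

Forward direction. If 28 ∣ k, write k = 28q. Since 28 = 7·4, k = 4·(7q), so 4 ∣ k; and since 28 = 4·7, k = 7·(4q), so 7 ∣ k.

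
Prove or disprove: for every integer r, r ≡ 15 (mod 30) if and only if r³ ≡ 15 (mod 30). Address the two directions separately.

Both directions hold.

(→) Suppose r ≡ 15 (mod 30). Write r = 30j + 15. Then (30j + 15)³ = 27000j³ + 40500j² + 20250j + 3375 = 30(900j³ + 1350j² + 675j + 112) + 15, so r³ ≡ 15 (mod 30).

(←) Conversely, suppose r³ ≡ 15 (mod 30). The only residue r in {0, …, 29} with r³ ≡ 15 (mod 30) is r = 15, so r ≡ 15 (mod 30).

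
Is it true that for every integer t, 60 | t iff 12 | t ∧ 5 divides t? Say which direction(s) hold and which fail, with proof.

(⇒) If 60 ∣ t, write t = 60q. Since 60 = 5·12, t = 12·(5q), so 12 ∣ t; and since 60 = 12·5, t = 5·(12q), so 5 ∣ t.

(⇐) Suppose 12 ∣ t and 5 ∣ t. Any common multiple of 12 and 5 is a multiple of their lcm; here gcd(12, 5) = 1, so lcm(12, 5) = 12·5 = 60, so 60 ∣ t.

Both directions hold; the statement is true.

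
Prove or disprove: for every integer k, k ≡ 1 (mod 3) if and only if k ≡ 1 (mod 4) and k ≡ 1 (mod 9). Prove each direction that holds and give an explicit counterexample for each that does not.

The forward direction fails; the converse holds.

(⟹) This fails: k = 34 gives 34 ≡ 1 (mod 3) but 34 ≡ 2 (mod 4), so the conjunction on the right does not hold.

(⟸) Conversely, if k ≡ 1 (mod 4) and k ≡ 1 (mod 9), then by the Chinese remainder theorem k ≡ 1 (mod 36). Since 1 ≡ 1 (mod 3) and 3 ∣ 36, we get k ≡ 1 (mod 3).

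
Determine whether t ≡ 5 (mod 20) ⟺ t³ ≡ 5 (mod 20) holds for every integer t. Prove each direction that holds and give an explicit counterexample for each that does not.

[⇒] Suppose t ≡ 5 (mod 20). Write t = 20j + 5. Then (20j + 5)³ = 8000j³ + 6000j² + 1500j + 125 = 20(400j³ + 300j² + 75j + 6) + 5, so t³ ≡ 5 (mod 20).

[⇐] Conversely, suppose t³ ≡ 5 (mod 20). The only residue r in {0, …, 19} with r³ ≡ 5 (mod 20) is r = 5, so t ≡ 5 (mod 20).

Equivalent; both directions hold.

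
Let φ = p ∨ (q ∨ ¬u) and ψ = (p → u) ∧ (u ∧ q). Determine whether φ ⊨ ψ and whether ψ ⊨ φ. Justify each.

[⇒] This fails. Under q = F, p = F, u = F, the left side is true but the right side is false.

[⇐] Assume the antecedent. If q is true, p ∨ (q ∨ ¬u) reduces to true regardless of the other variables. If q is false, the antecedent cannot hold. Either way p ∨ (q ∨ ¬u) holds.

(⇒) fails; (⇐) holds.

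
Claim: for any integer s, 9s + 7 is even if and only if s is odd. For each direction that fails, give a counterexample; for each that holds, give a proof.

(⟹) Suppose 9s + 7 is even. Since 9 is odd, 9s and s have the same parity, so 9s + 7 ≡ s + 7 (mod 2). As 7 is odd, 9s + 7 is even exactly when s is odd. Thus s is odd.

(⟸) Conversely, suppose s is odd; write s = 2j + 1. Then 9s + 7 = 9·(2j + 1) + 7 = 2·9j + 16, which is even.

Both directions hold.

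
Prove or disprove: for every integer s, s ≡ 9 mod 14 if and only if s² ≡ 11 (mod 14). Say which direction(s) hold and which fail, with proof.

(→) Suppose s ≡ 9 mod 14. Write s = 14j + 9. Then (14j + 9)² = 196j² + 252j + 81 = 14(14j² + 18j + 5) + 11, so s² ≡ 11 (mod 14).

(←) This fails: take s = 5. Then 5² = 25 ≡ 11 (mod 14), yet 5 ≡ 5 (mod 14), not 9.

The forward direction holds; the converse fails.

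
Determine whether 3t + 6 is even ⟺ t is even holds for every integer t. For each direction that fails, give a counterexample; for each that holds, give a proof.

Both implications hold.

(→) Suppose 3t + 6 is even. Since 3 is odd, 3t and t have the same parity, so 3t + 6 ≡ t + 6 (mod 2). As 6 is even, 3t + 6 is even exactly when t is even. Thus t is even.

(←) Conversely, suppose t is even; write t = 2j. Then 3t + 6 = 3·(2j) + 6 = 2·3j + 6, which is even.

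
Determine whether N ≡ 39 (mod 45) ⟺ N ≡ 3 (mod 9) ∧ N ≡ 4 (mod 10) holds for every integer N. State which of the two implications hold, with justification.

(⇒) This fails: N = 39 gives 39 ≡ 39 (mod 45) but 39 ≡ 9 (mod 10), so the conjunction on the right does not hold.

(⇐) Conversely, if N ≡ 3 (mod 9) and N ≡ 4 (mod 10), then by the Chinese remainder theorem N ≡ 84 (mod 90). Since 84 ≡ 39 (mod 45) and 45 ∣ 90, we get N ≡ 39 (mod 45).

Only the reverse direction holds.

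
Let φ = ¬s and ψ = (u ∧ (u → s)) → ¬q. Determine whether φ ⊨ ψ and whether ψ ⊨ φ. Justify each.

Only the forward direction holds.

Forward direction. Assume the antecedent. If q is true, the antecedent forces (q = T, s = F, u = F) or (q = T, s = F, u = T), and (u ∧ (u → s)) → ¬q holds there. If q is false, (u ∧ (u → s)) → ¬q reduces to true regardless of the other variables. Either way (u ∧ (u → s)) → ¬q holds.

Converse. This fails. Under q = F, s = T, u = F, the left side is false but the right side is true.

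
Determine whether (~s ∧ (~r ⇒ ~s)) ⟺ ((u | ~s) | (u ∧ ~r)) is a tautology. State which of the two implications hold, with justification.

(⇒) holds; (⇐) fails.

(←) This fails. Under r = F, u = T, s = T, the left side is false but the right side is true.

(→) Assume the antecedent. If r is true, the antecedent forces (r = T, u = F, s = F) or (r = T, u = T, s = F), and (u | ~s) | (u ∧ ~r) holds there. If r is false, the antecedent forces (r = F, u = F, s = F) or (r = F, u = T, s = F), and (u | ~s) | (u ∧ ~r) holds there. Either way (u | ~s) | (u ∧ ~r) holds.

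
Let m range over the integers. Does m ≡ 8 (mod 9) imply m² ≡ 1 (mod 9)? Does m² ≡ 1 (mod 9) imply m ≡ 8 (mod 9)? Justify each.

The forward direction holds; the converse fails.

Forward direction. Suppose m ≡ 8 (mod 9). Write m = 9j + 8. Then (9j + 8)² = 81j² + 144j + 64 = 9(9j² + 16j + 7) + 1, so m² ≡ 1 (mod 9).

Converse. This fails: take m = 1. Then 1² = 1 ≡ 1 (mod 9), yet 1 ≡ 1 (mod 9), not 8.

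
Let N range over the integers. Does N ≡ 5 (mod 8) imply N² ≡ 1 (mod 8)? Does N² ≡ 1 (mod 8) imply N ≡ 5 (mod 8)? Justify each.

Only the forward direction holds.

Forward direction. Suppose N ≡ 5 (mod 8). Write N = 8j + 5. Then (8j + 5)² = 64j² + 80j + 25 = 8(8j² + 10j + 3) + 1, so N² ≡ 1 (mod 8).

Converse. This fails: take N = 1. Then 1² = 1 ≡ 1 (mod 8), yet 1 ≡ 1 (mod 8), not 5.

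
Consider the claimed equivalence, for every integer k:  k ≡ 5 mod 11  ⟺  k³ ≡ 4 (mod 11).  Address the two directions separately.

The biconditional holds.

(⟹) Suppose k ≡ 5 mod 11. Write k = 11j + 5. Then (11j + 5)³ = 1331j³ + 1815j² + 825j + 125 = 11(121j³ + 165j² + 75j + 11) + 4, so k³ ≡ 4 (mod 11).

(⟸) For the converse, argue contrapositively. If k ≢ 5 (mod 11), then k is congruent to one of 0, 1, 2, 3, 4, 6, 7, 8, 9, 10 modulo 11, and these give k³ ≡ 0, 1, 8, 5, 9, 7, 2, 6, 3, 10 respectively — never 4.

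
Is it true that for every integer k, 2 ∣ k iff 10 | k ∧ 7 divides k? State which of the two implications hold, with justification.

[⇒] This fails: take k = 2. Certainly 2 ∣ 2, but 10 ∤ 2.

[⇐] Suppose 10 ∣ k and 7 ∣ k. Any common multiple of 10 and 7 is a multiple of their lcm; here gcd(10, 7) = 1, so lcm(10, 7) = 10·7 = 70, so 70 ∣ k. Since 2 ∣ 70, it follows that 2 ∣ k.

Not equivalent: only (⇐) holds.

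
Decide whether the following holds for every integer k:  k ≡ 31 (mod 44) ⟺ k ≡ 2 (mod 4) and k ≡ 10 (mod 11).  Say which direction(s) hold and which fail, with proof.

(⇒) This fails: k = 31 gives 31 ≡ 31 (mod 44) but 31 ≡ 3 (mod 4), so the conjunction on the right does not hold.

(⇐) This fails: k = 10 satisfies both congruences on the right (10 ≡ 2 mod 4 and 10 ≡ 10 mod 11) yet 10 ≡ 10 (mod 44), not 31.

Both directions fail.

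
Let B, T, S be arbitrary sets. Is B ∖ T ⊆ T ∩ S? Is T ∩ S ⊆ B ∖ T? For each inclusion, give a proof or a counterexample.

(⊆) This inclusion fails. Take B = {1}, T = ∅, S = ∅; then 1 ∈ B ∖ T but 1 ∉ T ∩ S.

(⊇) This inclusion fails. Take B = ∅, T = {1}, S = {1}; then 1 ∈ T ∩ S but 1 ∉ B ∖ T.

(⊆) fails and (⊇) fails.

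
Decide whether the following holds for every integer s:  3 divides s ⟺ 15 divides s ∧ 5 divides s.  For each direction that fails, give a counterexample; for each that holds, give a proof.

Only the converse holds.

(⇒) This fails: take s = 3. Certainly 3 ∣ 3, but 15 ∤ 3.

(⇐) Suppose 15 ∣ s and 5 ∣ s. Any common multiple of 15 and 5 is a multiple of their lcm; here lcm(15, 5) = 15·5/gcd(15, 5) = 75/5 = 15, so 15 ∣ s. Since 3 ∣ 15, it follows that 3 ∣ s.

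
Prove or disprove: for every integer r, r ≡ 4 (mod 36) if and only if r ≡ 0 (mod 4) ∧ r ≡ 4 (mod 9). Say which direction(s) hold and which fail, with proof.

Forward direction. Suppose r ≡ 4 (mod 36); write r = 36j + 4. Since 4 ∣ 36, reducing mod 4 gives r ≡ 4 ≡ 0 (mod 4); since 9 ∣ 36, reducing mod 9 gives r ≡ 4 (mod 9).

Converse. If r ≡ 0 (mod 4) and r ≡ 4 (mod 9), then by the Chinese remainder theorem r ≡ 4 (mod 36). This is exactly r ≡ 4 (mod 36).

Both implications hold.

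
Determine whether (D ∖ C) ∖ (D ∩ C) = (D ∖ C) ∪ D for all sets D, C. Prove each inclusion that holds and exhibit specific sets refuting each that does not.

Only the forward inclusion holds.

(⟹) Let x ∈ (D ∖ C) ∖ (D ∩ C). Then x ∈ D and x ∉ C, from which x ∈ (D ∖ C) ∪ D.

(⟸) This inclusion fails. Take D = {1}, C = {1}; then 1 ∈ (D ∖ C) ∪ D but 1 ∉ (D ∖ C) ∖ (D ∩ C).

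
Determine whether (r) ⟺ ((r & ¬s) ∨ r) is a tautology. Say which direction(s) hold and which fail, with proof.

(⟸) Assume the antecedent. If s is true, the antecedent forces (s = T, r = T), and r holds there. If s is false, the antecedent forces (s = F, r = T), and r holds there. Either way r holds.

(⟹) Assume the antecedent. If s is true, the antecedent forces (s = T, r = T), and (r & ¬s) ∨ r holds there. If s is false, the antecedent forces (s = F, r = T), and (r & ¬s) ∨ r holds there. Either way (r & ¬s) ∨ r holds.

The biconditional holds.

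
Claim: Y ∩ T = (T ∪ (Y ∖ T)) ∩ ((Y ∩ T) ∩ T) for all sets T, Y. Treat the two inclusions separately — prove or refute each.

(⟹) Let x ∈ Y ∩ T. Then x ∈ T ∩ Y, from which x ∈ (T ∪ (Y ∖ T)) ∩ ((Y ∩ T) ∩ T).

(⟸) Let x ∈ (T ∪ (Y ∖ T)) ∩ ((Y ∩ T) ∩ T). Then x ∈ T ∩ Y, from which x ∈ Y ∩ T.

Both inclusions hold.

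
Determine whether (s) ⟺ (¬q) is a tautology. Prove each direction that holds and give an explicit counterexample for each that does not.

Neither direction holds.

Forward direction. This fails. Under q = T, s = T, the left side is true but the right side is false.

Converse. This fails. Under q = F, s = F, the left side is false but the right side is true.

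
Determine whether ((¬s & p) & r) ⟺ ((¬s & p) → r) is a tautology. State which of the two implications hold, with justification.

(→) Assume the antecedent. If r is true, (¬s & p) → r reduces to true regardless of the other variables. If r is false, the antecedent cannot hold. Either way (¬s & p) → r holds.

(←) This fails. Under r = F, p = F, s = F, the left side is false but the right side is true.

Only the forward implication holds.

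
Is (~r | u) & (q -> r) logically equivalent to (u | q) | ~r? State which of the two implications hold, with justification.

Only the forward implication holds.

(→) Assume the antecedent. If u is true, (u | q) | ~r reduces to true regardless of the other variables. If u is false, the antecedent forces (q = F, u = F, r = F), and (u | q) | ~r holds there. Either way (u | q) | ~r holds.

(←) This fails. Under q = T, u = F, r = F, the left side is false but the right side is true.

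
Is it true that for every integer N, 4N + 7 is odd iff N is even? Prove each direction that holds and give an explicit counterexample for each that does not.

Not equivalent: only (⇐) holds.

(⟹) This fails: take N = 7. Then 4N + 7 = 35, which is odd, yet N = 7 is odd, not even.

(⟸) Suppose N is even. Since 4 is even, 4N is even for every N, so 4N + 7 has the same parity as 7, which is odd. Hence 4N + 7 is odd.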